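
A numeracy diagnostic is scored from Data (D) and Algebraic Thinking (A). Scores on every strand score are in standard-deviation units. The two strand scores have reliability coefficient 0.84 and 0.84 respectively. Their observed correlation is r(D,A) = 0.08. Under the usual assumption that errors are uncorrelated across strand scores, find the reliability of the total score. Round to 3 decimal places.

Var(D+A) = 2 + 2·[0.08] = 2 + 0.16 = 2.16.
With uncorrelated errors the cross-covariances are all true-score covariance, so they carry over unchanged; only the diagonal terms shrink to ρᵢσᵢ².
True-score variance = [0.84 + 0.84] + 0.16 = 1.68 + 0.16 = 1.84.
Reliability = 1.84 / 2.16 = 0.852.

0.852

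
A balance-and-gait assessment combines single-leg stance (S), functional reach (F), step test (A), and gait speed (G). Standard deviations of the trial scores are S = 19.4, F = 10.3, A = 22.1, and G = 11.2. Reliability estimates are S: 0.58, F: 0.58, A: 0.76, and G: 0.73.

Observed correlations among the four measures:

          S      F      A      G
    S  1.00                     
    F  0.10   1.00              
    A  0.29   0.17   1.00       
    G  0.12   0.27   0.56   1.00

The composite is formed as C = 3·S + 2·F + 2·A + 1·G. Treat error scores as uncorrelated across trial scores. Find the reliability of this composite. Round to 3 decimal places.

0.760

Var(C) = 3²·19.4² + 2²·10.3² + 2²·22.1² + 11.2² + 2·[6·19.4·10.3·0.10 + 6·19.4·22.1·0.29 + 3·19.4·11.2·0.12 + 4·10.3·22.1·0.17 + 2·10.3·11.2·0.27 + 2·22.1·11.2·0.56] = 5890.68 + 2876.85 = 8767.53.
With uncorrelated errors the cross-covariances are all true-score covariance, so they carry over unchanged; only the diagonal terms shrink to ρᵢσᵢ².
True-score variance = [3²·19.4²·0.58 + 2²·10.3²·0.58 + 2²·22.1²·0.76 + 11.2²·0.73] + 2876.85 = 3787.07 + 2876.85 = 6663.92.
Reliability = 6663.92 / 8767.53 = 0.760.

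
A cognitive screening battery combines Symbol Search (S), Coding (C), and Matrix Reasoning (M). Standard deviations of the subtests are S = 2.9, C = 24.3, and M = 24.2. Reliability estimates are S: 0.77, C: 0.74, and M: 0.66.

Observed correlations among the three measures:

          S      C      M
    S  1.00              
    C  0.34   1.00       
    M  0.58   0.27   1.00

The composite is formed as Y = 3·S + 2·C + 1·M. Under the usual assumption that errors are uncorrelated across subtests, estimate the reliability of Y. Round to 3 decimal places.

Var(Y) = 3²·2.9² + 2²·24.3² + 24.2² + 2·[6·2.9·24.3·0.34 + 3·2.9·24.2·0.58 + 2·24.3·24.2·0.27] = 3023.29 + 1166.85 = 4190.14.
Because errors are independent across components, Cov(Tᵢ,Tⱼ) = Cov(Xᵢ,Xⱼ); the off-diagonal part of the true-score variance is the same as above.
True-score variance = [3²·2.9²·0.77 + 2²·24.3²·0.74 + 24.2²·0.66] + 1166.85 = 2192.65 + 1166.85 = 3359.5.
Reliability = 3359.5 / 4190.14 = 0.802.

0.802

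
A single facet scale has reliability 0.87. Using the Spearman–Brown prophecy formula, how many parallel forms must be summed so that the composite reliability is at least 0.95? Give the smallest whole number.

3

k ≥ ρ*(1−ρ₁)/(ρ₁(1−ρ*)) = 0.95·0.13 / (0.87·0.05) = 2.839.
Smallest integer k = 3.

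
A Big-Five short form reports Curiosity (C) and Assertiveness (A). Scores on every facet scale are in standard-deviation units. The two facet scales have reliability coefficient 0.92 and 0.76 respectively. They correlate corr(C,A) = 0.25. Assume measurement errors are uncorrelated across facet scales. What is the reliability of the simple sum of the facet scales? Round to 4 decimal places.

Var(C+A) = 2 + 2·[0.25] = 2 + 0.5 = 2.5.
Because errors are independent across components, Cov(Tᵢ,Tⱼ) = Cov(Xᵢ,Xⱼ); the off-diagonal part of the true-score variance is the same as above.
True-score variance = [0.92 + 0.76] + 0.5 = 1.68 + 0.5 = 2.18.
Reliability = 2.18 / 2.5 = 0.8720.

0.8720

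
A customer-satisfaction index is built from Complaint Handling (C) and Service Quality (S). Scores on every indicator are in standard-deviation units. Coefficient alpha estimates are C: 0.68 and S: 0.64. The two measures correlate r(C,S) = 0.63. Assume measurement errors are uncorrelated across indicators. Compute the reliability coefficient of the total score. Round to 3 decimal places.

0.791

Var(C+S) = 2 + 2·[0.63] = 2 + 1.26 = 3.26.
Under uncorrelated errors the observed covariances equal the true-score covariances, so only the own-variance terms attenuate.
True-score variance = [0.68 + 0.64] + 1.26 = 1.32 + 1.26 = 2.58.
Reliability = 2.58 / 3.26 = 0.791.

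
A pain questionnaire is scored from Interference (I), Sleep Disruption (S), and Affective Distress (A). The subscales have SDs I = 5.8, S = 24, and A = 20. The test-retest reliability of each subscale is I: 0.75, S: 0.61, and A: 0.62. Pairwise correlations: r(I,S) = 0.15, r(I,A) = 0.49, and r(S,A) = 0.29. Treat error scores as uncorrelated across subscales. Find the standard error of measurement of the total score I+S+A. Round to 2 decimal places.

Var(total) = 1009.64 + 433.84 = 1443.48.
True-score variance = 624.59 + 433.84 = 1058.43, so reliability = 0.7332.
Error variance = 1443.48 − 1058.43 = 385.05; SEM = √385.05 = 19.62.

19.62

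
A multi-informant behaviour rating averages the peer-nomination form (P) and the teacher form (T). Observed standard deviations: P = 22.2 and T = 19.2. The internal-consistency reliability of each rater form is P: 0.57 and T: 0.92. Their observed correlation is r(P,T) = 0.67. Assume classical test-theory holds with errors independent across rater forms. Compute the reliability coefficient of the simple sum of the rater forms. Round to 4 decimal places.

Var(P+T) = 22.2² + 19.2² + 2·[22.2·19.2·0.67] = 861.48 + 571.162 = 1432.64.
Because errors are independent across components, Cov(Tᵢ,Tⱼ) = Cov(Xᵢ,Xⱼ); the off-diagonal part of the true-score variance is the same as above.
True-score variance = [22.2²·0.57 + 19.2²·0.92] + 571.162 = 620.068 + 571.162 = 1191.23.
Reliability = 1191.23 / 1432.64 = 0.8315.

0.8315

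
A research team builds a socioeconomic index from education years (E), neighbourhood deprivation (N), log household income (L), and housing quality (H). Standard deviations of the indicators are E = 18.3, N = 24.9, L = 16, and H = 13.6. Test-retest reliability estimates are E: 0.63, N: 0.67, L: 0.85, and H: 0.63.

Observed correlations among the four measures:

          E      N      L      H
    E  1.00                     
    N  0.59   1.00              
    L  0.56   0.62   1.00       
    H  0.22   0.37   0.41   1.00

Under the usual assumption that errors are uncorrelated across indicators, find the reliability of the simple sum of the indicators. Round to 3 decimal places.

0.868

Var(E+N+L+H) = 18.3² + 24.9² + 16² + 13.6² + 2·[18.3·24.9·0.59 + 18.3·16·0.56 + 18.3·13.6·0.22 + 24.9·16·0.62 + 24.9·13.6·0.37 + 16·13.6·0.41] = 1395.86 + 1898.18 = 3294.04.
Under uncorrelated errors the observed covariances equal the true-score covariances, so only the own-variance terms attenuate.
True-score variance = [18.3²·0.63 + 24.9²·0.67 + 16²·0.85 + 13.6²·0.63] + 1898.18 = 960.512 + 1898.18 = 2858.69.
Reliability = 2858.69 / 3294.04 = 0.868.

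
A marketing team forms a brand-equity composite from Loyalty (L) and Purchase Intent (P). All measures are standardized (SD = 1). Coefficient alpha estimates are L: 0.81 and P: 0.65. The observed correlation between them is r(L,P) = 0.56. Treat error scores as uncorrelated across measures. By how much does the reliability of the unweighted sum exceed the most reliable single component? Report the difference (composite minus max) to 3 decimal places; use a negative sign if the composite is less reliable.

0.017

Var(sum) = 2 + 1.12 = 3.12; true-score variance = 1.46 + 1.12 = 2.58; composite reliability = 0.8269.
Max component reliability = 0.8100.
Difference = 0.8269 − 0.8100 = 0.017.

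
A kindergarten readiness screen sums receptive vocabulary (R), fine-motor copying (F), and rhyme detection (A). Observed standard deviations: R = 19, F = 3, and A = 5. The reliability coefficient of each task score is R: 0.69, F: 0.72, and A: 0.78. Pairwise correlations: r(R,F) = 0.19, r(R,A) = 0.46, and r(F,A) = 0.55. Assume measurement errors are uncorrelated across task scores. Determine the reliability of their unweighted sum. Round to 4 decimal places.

0.7696

Var(R+F+A) = 19² + 3² + 5² + 2·[19·3·0.19 + 19·5·0.46 + 3·5·0.55] = 395 + 125.56 = 520.56.
Under uncorrelated errors the observed covariances equal the true-score covariances, so only the own-variance terms attenuate.
True-score variance = [19²·0.69 + 3²·0.72 + 5²·0.78] + 125.56 = 275.07 + 125.56 = 400.63.
Reliability = 400.63 / 520.56 = 0.7696.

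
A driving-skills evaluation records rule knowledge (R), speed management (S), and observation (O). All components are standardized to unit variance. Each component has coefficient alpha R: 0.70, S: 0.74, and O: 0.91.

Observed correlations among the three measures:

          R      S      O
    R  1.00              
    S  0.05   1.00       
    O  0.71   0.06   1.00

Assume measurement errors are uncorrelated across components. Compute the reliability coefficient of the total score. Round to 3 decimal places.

Var(R+S+O) = 3 + 2·[0.05 + 0.71 + 0.06] = 3 + 1.64 = 4.64.
Because errors are independent across components, Cov(Tᵢ,Tⱼ) = Cov(Xᵢ,Xⱼ); the off-diagonal part of the true-score variance is the same as above.
True-score variance = [0.70 + 0.74 + 0.91] + 1.64 = 2.35 + 1.64 = 3.99.
Reliability = 3.99 / 4.64 = 0.860.

0.860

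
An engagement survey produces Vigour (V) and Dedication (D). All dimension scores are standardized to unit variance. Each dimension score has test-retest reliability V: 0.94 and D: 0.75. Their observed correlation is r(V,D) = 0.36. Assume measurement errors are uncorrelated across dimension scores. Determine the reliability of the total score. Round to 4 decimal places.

Var(V+D) = 2 + 2·[0.36] = 2 + 0.72 = 2.72.
Under uncorrelated errors the observed covariances equal the true-score covariances, so only the own-variance terms attenuate.
True-score variance = [0.94 + 0.75] + 0.72 = 1.69 + 0.72 = 2.41.
Reliability = 2.41 / 2.72 = 0.8860.

0.8860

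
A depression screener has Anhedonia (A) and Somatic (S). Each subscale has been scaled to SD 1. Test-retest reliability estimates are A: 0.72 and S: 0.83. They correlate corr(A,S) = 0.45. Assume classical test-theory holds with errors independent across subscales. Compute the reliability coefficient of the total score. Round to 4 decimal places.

0.8448

Var(A+S) = 2 + 2·[0.45] = 2 + 0.9 = 2.9.
Under uncorrelated errors the observed covariances equal the true-score covariances, so only the own-variance terms attenuate.
True-score variance = [0.72 + 0.83] + 0.9 = 1.55 + 0.9 = 2.45.
Reliability = 2.45 / 2.9 = 0.8448.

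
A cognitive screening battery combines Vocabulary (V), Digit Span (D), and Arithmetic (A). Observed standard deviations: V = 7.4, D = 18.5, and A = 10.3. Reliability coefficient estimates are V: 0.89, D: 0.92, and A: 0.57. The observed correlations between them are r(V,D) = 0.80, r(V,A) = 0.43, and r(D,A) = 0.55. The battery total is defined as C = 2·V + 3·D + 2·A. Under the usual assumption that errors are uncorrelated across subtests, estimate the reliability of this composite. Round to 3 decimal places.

Var(C) = 2²·7.4² + 3²·18.5² + 2²·10.3² + 2·[6·7.4·18.5·0.80 + 4·7.4·10.3·0.43 + 6·18.5·10.3·0.55] = 3723.65 + 2834.07 = 6557.72.
With uncorrelated errors the cross-covariances are all true-score covariance, so they carry over unchanged; only the diagonal terms shrink to ρᵢσᵢ².
True-score variance = [2²·7.4²·0.89 + 3²·18.5²·0.92 + 2²·10.3²·0.57] + 2834.07 = 3270.66 + 2834.07 = 6104.73.
Reliability = 6104.73 / 6557.72 = 0.931.

0.931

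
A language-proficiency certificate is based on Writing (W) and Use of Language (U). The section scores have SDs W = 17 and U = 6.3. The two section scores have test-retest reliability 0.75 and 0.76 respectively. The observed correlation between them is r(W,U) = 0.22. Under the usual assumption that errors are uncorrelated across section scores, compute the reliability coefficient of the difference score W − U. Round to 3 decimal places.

Var(W−U) = 17² + 6.3² − 2·17·6.3·0.22 = 328.69 − 47.124 = 281.566.
Because errors are independent across components, Cov(Tᵢ,Tⱼ) = Cov(Xᵢ,Xⱼ); the off-diagonal part of the true-score variance is the same as above.
True-score variance = [17²·0.75 + 6.3²·0.76] − 47.124 = 246.914 − 47.124 = 199.79.
Reliability = 199.79 / 281.566 = 0.710.

0.710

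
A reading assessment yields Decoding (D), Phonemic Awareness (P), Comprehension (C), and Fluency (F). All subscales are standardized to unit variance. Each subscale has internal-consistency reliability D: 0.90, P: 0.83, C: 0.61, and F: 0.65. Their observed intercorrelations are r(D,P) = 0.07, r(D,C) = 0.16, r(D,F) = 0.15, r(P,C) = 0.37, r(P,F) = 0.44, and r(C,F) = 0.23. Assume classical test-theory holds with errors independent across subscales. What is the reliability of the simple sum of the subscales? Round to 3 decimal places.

0.852

Var(D+P+C+F) = 4 + 2·[0.07 + 0.16 + 0.15 + 0.37 + 0.44 + 0.23] = 4 + 2.84 = 6.84.
Under uncorrelated errors the observed covariances equal the true-score covariances, so only the own-variance terms attenuate.
True-score variance = [0.90 + 0.83 + 0.61 + 0.65] + 2.84 = 2.99 + 2.84 = 5.83.
Reliability = 5.83 / 6.84 = 0.852.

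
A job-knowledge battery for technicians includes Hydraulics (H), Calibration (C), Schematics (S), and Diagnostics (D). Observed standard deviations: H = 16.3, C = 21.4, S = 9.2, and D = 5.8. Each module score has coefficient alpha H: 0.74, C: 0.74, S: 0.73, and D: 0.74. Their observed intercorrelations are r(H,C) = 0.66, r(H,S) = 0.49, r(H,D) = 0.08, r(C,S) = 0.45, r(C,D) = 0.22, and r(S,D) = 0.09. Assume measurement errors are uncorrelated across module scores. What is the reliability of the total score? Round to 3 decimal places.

0.871

Var(H+C+S+D) = 16.3² + 21.4² + 9.2² + 5.8² + 2·[16.3·21.4·0.66 + 16.3·9.2·0.49 + 16.3·5.8·0.08 + 21.4·9.2·0.45 + 21.4·5.8·0.22 + 9.2·5.8·0.09] = 841.93 + 863.939 = 1705.87.
Under uncorrelated errors the observed covariances equal the true-score covariances, so only the own-variance terms attenuate.
True-score variance = [16.3²·0.74 + 21.4²·0.74 + 9.2²·0.73 + 5.8²·0.74] + 863.939 = 622.182 + 863.939 = 1486.12.
Reliability = 1486.12 / 1705.87 = 0.871.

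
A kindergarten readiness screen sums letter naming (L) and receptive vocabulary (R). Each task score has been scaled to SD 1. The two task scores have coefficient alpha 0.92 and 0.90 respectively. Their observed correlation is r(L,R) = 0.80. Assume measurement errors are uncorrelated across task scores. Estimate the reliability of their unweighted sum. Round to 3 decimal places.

Var(L+R) = 2 + 2·[0.80] = 2 + 1.6 = 3.6.
Because errors are independent across components, Cov(Tᵢ,Tⱼ) = Cov(Xᵢ,Xⱼ); the off-diagonal part of the true-score variance is the same as above.
True-score variance = [0.92 + 0.90] + 1.6 = 1.82 + 1.6 = 3.42.
Reliability = 3.42 / 3.6 = 0.950.

0.950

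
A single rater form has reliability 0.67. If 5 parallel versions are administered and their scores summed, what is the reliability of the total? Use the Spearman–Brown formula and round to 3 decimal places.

ρ_k = kρ / (1 + (k−1)ρ) = 5·0.67 / (1 + 4·0.67) = 3.350 / 3.680 = 0.910.

0.910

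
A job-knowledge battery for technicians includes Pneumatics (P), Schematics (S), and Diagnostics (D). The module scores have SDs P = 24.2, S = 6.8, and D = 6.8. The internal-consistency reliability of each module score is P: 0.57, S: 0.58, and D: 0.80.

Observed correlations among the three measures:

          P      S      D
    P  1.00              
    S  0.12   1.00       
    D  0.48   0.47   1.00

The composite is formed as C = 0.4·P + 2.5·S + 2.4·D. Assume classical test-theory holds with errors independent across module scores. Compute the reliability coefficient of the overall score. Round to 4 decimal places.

0.8048

Var(C) = 0.4²·24.2² + 2.5²·6.8² + 2.4²·6.8² + 2·[24.2·6.8·0.12 + 0.96·24.2·6.8·0.48 + 6·6.8·6.8·0.47] = 649.045 + 451.946 = 1100.99.
With uncorrelated errors the cross-covariances are all true-score covariance, so they carry over unchanged; only the diagonal terms shrink to ρᵢσᵢ².
True-score variance = [0.4²·24.2²·0.57 + 2.5²·6.8²·0.58 + 2.4²·6.8²·0.80] + 451.946 = 434.104 + 451.946 = 886.051.
Reliability = 886.051 / 1100.99 = 0.8048.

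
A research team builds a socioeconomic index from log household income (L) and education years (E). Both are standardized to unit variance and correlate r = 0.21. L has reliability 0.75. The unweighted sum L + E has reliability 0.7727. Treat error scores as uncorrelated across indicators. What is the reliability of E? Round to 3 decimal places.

0.700

Var(L+E) = 2 + 2·0.21 = 2.420.
True-score variance = ρ_L + ρ_E + 2·0.21, so 0.7727 = (0.75 + ρ_E + 0.42) / 2.420.
ρ_E = 0.7727·2.420 − 0.75 − 0.42 = 0.700.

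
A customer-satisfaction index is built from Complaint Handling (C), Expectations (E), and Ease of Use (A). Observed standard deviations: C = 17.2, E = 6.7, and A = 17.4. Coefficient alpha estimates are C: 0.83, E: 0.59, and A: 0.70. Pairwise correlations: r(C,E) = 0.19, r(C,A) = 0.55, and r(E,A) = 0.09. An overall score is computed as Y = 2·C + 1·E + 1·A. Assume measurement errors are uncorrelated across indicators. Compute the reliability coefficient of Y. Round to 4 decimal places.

0.8649

Var(Y) = 2²·17.2² + 6.7² + 17.4² + 2·[2·17.2·6.7·0.19 + 2·17.2·17.4·0.55 + 6.7·17.4·0.09] = 1531.01 + 766.983 = 2297.99.
Because errors are independent across components, Cov(Tᵢ,Tⱼ) = Cov(Xᵢ,Xⱼ); the off-diagonal part of the true-score variance is the same as above.
True-score variance = [2²·17.2²·0.83 + 6.7²·0.59 + 17.4²·0.70] + 766.983 = 1220.61 + 766.983 = 1987.59.
Reliability = 1987.59 / 2297.99 = 0.8649.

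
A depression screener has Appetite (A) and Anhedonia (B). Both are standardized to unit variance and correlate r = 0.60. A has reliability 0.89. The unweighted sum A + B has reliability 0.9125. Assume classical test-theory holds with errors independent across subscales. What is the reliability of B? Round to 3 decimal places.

Var(A+B) = 2 + 2·0.60 = 3.200.
True-score variance = ρ_A + ρ_B + 2·0.60, so 0.9125 = (0.89 + ρ_B + 1.20) / 3.200.
ρ_B = 0.9125·3.200 − 0.89 − 1.20 = 0.830.

0.830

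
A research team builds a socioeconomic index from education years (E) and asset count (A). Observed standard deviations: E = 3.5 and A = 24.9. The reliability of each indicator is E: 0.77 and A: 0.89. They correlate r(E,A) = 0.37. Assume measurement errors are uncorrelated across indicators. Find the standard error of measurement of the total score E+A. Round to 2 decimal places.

8.43

Var(total) = 632.26 + 64.491 = 696.751.
True-score variance = 561.241 + 64.491 = 625.732, so reliability = 0.8981.
Error variance = 696.751 − 625.732 = 71.0186; SEM = √71.0186 = 8.43.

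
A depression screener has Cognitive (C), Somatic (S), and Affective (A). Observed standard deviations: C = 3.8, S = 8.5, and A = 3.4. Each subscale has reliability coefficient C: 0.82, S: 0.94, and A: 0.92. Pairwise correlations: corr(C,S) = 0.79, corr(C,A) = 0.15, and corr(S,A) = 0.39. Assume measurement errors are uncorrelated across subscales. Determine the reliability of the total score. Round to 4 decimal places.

Var(C+S+A) = 3.8² + 8.5² + 3.4² + 2·[3.8·8.5·0.79 + 3.8·3.4·0.15 + 8.5·3.4·0.39] = 98.25 + 77.452 = 175.702.
Because errors are independent across components, Cov(Tᵢ,Tⱼ) = Cov(Xᵢ,Xⱼ); the off-diagonal part of the true-score variance is the same as above.
True-score variance = [3.8²·0.82 + 8.5²·0.94 + 3.4²·0.92] + 77.452 = 90.391 + 77.452 = 167.843.
Reliability = 167.843 / 175.702 = 0.9553.

0.9553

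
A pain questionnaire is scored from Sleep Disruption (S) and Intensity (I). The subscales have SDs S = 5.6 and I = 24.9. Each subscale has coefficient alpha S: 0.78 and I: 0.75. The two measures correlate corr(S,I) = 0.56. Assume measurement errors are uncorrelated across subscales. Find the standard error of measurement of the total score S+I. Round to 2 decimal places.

12.72

Var(total) = 651.37 + 156.173 = 807.543.
True-score variance = 489.468 + 156.173 = 645.641, so reliability = 0.7995.
Error variance = 807.543 − 645.641 = 161.902; SEM = √161.902 = 12.72.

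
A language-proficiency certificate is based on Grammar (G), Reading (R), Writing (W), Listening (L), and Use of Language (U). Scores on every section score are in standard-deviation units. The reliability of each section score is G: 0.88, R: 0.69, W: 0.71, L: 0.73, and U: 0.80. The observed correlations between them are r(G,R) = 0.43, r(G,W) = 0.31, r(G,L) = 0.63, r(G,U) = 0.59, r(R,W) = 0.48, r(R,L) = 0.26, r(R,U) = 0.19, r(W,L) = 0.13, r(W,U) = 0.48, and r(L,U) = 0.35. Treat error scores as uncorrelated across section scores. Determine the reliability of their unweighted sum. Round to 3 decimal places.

0.906

Var(G+R+W+L+U) = 5 + 2·[0.43 + 0.31 + 0.63 + 0.59 + 0.48 + 0.26 + 0.19 + 0.13 + 0.48 + 0.35] = 5 + 7.7 = 12.7.
Because errors are independent across components, Cov(Tᵢ,Tⱼ) = Cov(Xᵢ,Xⱼ); the off-diagonal part of the true-score variance is the same as above.
True-score variance = [0.88 + 0.69 + 0.71 + 0.73 + 0.80] + 7.7 = 3.81 + 7.7 = 11.51.
Reliability = 11.51 / 12.7 = 0.906.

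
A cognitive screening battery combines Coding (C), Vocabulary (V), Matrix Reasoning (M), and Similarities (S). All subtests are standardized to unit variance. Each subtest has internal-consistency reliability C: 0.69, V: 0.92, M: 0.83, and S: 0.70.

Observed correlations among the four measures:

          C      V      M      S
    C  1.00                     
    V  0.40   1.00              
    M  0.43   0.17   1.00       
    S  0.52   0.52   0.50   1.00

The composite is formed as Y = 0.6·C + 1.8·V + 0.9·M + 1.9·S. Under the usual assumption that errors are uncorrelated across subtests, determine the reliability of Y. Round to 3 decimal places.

Var(Y) = 0.6² + 1.8² + 0.9² + 1.9² + 2·[1.08·0.40 + 0.54·0.43 + 1.14·0.52 + 1.62·0.17 + 3.42·0.52 + 1.71·0.50] = 8.02 + 8.3316 = 16.3516.
Under uncorrelated errors the observed covariances equal the true-score covariances, so only the own-variance terms attenuate.
True-score variance = [0.6²·0.69 + 1.8²·0.92 + 0.9²·0.83 + 1.9²·0.70] + 8.3316 = 6.4285 + 8.3316 = 14.7601.
Reliability = 14.7601 / 16.3516 = 0.903.

0.903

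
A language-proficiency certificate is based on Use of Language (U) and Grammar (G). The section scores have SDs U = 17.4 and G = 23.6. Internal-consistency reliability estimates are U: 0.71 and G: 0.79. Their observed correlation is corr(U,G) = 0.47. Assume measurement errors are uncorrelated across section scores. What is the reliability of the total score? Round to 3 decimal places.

0.836

Var(U+G) = 17.4² + 23.6² + 2·[17.4·23.6·0.47] = 859.72 + 386.002 = 1245.72.
Because errors are independent across components, Cov(Tᵢ,Tⱼ) = Cov(Xᵢ,Xⱼ); the off-diagonal part of the true-score variance is the same as above.
True-score variance = [17.4²·0.71 + 23.6²·0.79] + 386.002 = 654.958 + 386.002 = 1040.96.
Reliability = 1040.96 / 1245.72 = 0.836.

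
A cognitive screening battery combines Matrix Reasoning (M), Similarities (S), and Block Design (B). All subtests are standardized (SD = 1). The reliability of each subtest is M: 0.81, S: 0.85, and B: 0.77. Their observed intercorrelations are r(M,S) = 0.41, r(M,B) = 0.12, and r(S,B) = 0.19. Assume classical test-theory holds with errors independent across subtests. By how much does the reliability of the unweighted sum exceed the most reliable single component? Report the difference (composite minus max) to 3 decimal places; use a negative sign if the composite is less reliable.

0.022

Var(sum) = 3 + 1.44 = 4.44; true-score variance = 2.43 + 1.44 = 3.87; composite reliability = 0.8716.
Max component reliability = 0.8500.
Difference = 0.8716 − 0.8500 = 0.022.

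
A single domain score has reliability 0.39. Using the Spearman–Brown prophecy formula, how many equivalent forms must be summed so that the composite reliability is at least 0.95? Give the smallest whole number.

k ≥ ρ*(1−ρ₁)/(ρ₁(1−ρ*)) = 0.95·0.61 / (0.39·0.05) = 29.718.
Smallest integer k = 30.

30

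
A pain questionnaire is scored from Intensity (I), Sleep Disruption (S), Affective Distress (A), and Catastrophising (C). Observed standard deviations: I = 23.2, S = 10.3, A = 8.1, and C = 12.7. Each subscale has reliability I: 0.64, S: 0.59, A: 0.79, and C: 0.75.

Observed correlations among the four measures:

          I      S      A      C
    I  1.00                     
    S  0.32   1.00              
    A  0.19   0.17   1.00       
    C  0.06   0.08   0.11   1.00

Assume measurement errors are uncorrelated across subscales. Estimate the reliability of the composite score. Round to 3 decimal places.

Var(I+S+A+C) = 23.2² + 10.3² + 8.1² + 12.7² + 2·[23.2·10.3·0.32 + 23.2·8.1·0.19 + 23.2·12.7·0.06 + 10.3·8.1·0.17 + 10.3·12.7·0.08 + 8.1·12.7·0.11] = 871.23 + 331.628 = 1202.86.
Under uncorrelated errors the observed covariances equal the true-score covariances, so only the own-variance terms attenuate.
True-score variance = [23.2²·0.64 + 10.3²·0.59 + 8.1²·0.79 + 12.7²·0.75] + 331.628 = 579.866 + 331.628 = 911.494.
Reliability = 911.494 / 1202.86 = 0.758.

0.758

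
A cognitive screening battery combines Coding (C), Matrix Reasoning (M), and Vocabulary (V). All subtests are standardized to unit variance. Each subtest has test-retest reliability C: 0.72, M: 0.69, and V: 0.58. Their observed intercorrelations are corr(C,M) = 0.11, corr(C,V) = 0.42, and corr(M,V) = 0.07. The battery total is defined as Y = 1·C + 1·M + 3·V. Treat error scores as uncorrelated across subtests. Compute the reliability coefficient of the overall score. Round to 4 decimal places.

Var(Y) = 1 + 1 + 3² + 2·[0.11 + 3·0.42 + 3·0.07] = 11 + 3.16 = 14.16.
Because errors are independent across components, Cov(Tᵢ,Tⱼ) = Cov(Xᵢ,Xⱼ); the off-diagonal part of the true-score variance is the same as above.
True-score variance = [0.72 + 0.69 + 3²·0.58] + 3.16 = 6.63 + 3.16 = 9.79.
Reliability = 9.79 / 14.16 = 0.6914.

0.6914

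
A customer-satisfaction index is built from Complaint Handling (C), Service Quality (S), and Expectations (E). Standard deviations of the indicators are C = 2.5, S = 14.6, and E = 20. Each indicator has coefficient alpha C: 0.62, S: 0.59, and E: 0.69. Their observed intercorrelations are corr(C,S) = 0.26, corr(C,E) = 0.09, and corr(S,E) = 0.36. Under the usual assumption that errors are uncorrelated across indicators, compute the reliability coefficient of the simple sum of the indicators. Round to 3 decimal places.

Var(C+S+E) = 2.5² + 14.6² + 20² + 2·[2.5·14.6·0.26 + 2.5·20·0.09 + 14.6·20·0.36] = 619.41 + 238.22 = 857.63.
Under uncorrelated errors the observed covariances equal the true-score covariances, so only the own-variance terms attenuate.
True-score variance = [2.5²·0.62 + 14.6²·0.59 + 20²·0.69] + 238.22 = 405.639 + 238.22 = 643.859.
Reliability = 643.859 / 857.63 = 0.751.

0.751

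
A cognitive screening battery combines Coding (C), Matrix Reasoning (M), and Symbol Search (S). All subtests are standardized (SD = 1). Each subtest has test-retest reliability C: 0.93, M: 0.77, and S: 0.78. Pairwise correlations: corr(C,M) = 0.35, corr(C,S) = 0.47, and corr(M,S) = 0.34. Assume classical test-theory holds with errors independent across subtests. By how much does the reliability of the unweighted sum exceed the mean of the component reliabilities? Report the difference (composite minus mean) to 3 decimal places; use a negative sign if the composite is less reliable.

Var(sum) = 3 + 2.32 = 5.32; true-score variance = 2.48 + 2.32 = 4.8; composite reliability = 0.9023.
Mean component reliability = 0.8267.
Difference = 0.9023 − 0.8267 = 0.076.

0.076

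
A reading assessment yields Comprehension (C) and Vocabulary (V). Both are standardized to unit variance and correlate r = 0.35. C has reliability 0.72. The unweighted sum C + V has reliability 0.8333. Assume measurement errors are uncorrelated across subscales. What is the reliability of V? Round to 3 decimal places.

Var(C+V) = 2 + 2·0.35 = 2.700.
True-score variance = ρ_C + ρ_V + 2·0.35, so 0.8333 = (0.72 + ρ_V + 0.70) / 2.700.
ρ_V = 0.8333·2.700 − 0.72 − 0.70 = 0.830.

0.830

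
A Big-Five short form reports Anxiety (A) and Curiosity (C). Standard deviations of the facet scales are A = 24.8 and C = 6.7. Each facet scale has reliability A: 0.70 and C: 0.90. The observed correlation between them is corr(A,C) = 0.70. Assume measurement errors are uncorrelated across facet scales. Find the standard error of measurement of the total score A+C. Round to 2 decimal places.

13.75

Var(total) = 659.93 + 232.624 = 892.554.
True-score variance = 470.929 + 232.624 = 703.553, so reliability = 0.7882.
Error variance = 892.554 − 703.553 = 189.001; SEM = √189.001 = 13.75.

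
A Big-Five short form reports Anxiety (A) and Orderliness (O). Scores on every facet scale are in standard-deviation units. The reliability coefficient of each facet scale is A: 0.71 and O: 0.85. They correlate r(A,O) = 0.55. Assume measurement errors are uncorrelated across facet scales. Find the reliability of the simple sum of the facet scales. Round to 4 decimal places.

Var(A+O) = 2 + 2·[0.55] = 2 + 1.1 = 3.1.
With uncorrelated errors the cross-covariances are all true-score covariance, so they carry over unchanged; only the diagonal terms shrink to ρᵢσᵢ².
True-score variance = [0.71 + 0.85] + 1.1 = 1.56 + 1.1 = 2.66.
Reliability = 2.66 / 3.1 = 0.8581.

0.8581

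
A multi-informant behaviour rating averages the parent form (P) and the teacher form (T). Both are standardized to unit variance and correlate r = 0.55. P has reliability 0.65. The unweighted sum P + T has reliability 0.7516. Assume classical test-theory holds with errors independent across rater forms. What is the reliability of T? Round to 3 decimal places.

Var(P+T) = 2 + 2·0.55 = 3.100.
True-score variance = ρ_P + ρ_T + 2·0.55, so 0.7516 = (0.65 + ρ_T + 1.10) / 3.100.
ρ_T = 0.7516·3.100 − 0.65 − 1.10 = 0.580.

0.580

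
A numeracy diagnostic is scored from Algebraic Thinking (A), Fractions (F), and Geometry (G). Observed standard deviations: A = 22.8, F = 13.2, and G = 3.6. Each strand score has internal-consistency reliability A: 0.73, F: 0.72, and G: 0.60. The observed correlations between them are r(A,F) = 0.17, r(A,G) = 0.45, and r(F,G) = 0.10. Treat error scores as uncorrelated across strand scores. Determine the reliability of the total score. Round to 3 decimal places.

Var(A+F+G) = 22.8² + 13.2² + 3.6² + 2·[22.8·13.2·0.17 + 22.8·3.6·0.45 + 13.2·3.6·0.10] = 707.04 + 185.702 = 892.742.
With uncorrelated errors the cross-covariances are all true-score covariance, so they carry over unchanged; only the diagonal terms shrink to ρᵢσᵢ².
True-score variance = [22.8²·0.73 + 13.2²·0.72 + 3.6²·0.60] + 185.702 = 512.712 + 185.702 = 698.414.
Reliability = 698.414 / 892.742 = 0.782.

0.782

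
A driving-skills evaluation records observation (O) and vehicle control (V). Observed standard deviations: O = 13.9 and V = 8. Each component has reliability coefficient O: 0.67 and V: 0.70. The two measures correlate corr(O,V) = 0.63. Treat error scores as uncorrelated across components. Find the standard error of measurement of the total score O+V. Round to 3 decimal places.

9.108

Var(total) = 257.21 + 140.112 = 397.322.
True-score variance = 174.251 + 140.112 = 314.363, so reliability = 0.7912.
Error variance = 397.322 − 314.363 = 82.9593; SEM = √82.9593 = 9.108.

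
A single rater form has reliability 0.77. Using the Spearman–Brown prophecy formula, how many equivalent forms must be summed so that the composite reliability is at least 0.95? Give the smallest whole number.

k ≥ ρ*(1−ρ₁)/(ρ₁(1−ρ*)) = 0.95·0.23 / (0.77·0.05) = 5.675.
Smallest integer k = 6.

6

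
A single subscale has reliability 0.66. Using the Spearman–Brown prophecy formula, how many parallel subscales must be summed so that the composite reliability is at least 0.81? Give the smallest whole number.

k ≥ ρ*(1−ρ₁)/(ρ₁(1−ρ*)) = 0.81·0.34 / (0.66·0.19) = 2.196.
Smallest integer k = 3.

3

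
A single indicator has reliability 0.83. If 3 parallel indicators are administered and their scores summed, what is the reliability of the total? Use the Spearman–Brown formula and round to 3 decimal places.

ρ_k = kρ / (1 + (k−1)ρ) = 3·0.83 / (1 + 2·0.83) = 2.490 / 2.660 = 0.936.

0.936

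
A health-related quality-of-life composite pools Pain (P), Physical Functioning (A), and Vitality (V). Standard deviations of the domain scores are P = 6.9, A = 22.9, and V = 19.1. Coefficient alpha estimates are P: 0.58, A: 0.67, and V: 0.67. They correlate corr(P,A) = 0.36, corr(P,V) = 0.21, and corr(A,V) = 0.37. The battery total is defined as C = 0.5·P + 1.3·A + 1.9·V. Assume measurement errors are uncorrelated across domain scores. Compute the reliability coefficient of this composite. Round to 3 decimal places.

Var(C) = 0.5²·6.9² + 1.3²·22.9² + 1.9²·19.1² + 2·[0.65·6.9·22.9·0.36 + 0.95·6.9·19.1·0.21 + 2.47·22.9·19.1·0.37] = 2215.12 + 925.994 = 3141.11.
Under uncorrelated errors the observed covariances equal the true-score covariances, so only the own-variance terms attenuate.
True-score variance = [0.5²·6.9²·0.58 + 1.3²·22.9²·0.67 + 1.9²·19.1²·0.67] + 925.994 = 1483.06 + 925.994 = 2409.05.
Reliability = 2409.05 / 3141.11 = 0.767.

0.767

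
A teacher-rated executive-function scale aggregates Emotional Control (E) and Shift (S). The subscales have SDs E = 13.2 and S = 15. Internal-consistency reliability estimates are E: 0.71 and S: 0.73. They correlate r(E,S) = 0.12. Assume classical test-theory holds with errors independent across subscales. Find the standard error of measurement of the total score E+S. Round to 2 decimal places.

Var(total) = 399.24 + 47.52 = 446.76.
True-score variance = 287.96 + 47.52 = 335.48, so reliability = 0.7509.
Error variance = 446.76 − 335.48 = 111.28; SEM = √111.28 = 10.55.

10.55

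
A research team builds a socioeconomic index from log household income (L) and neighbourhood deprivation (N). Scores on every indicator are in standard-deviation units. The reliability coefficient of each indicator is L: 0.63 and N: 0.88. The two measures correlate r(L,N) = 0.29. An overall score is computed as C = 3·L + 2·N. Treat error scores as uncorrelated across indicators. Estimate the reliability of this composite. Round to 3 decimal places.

0.769

Var(C) = 3² + 2² + 2·[6·0.29] = 13 + 3.48 = 16.48.
Under uncorrelated errors the observed covariances equal the true-score covariances, so only the own-variance terms attenuate.
True-score variance = [3²·0.63 + 2²·0.88] + 3.48 = 9.19 + 3.48 = 12.67.
Reliability = 12.67 / 16.48 = 0.769.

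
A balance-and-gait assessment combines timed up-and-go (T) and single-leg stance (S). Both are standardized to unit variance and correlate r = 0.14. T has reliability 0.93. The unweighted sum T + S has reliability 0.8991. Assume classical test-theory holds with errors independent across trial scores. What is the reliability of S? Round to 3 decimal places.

Var(T+S) = 2 + 2·0.14 = 2.280.
True-score variance = ρ_T + ρ_S + 2·0.14, so 0.8991 = (0.93 + ρ_S + 0.28) / 2.280.
ρ_S = 0.8991·2.280 − 0.93 − 0.28 = 0.840.

0.840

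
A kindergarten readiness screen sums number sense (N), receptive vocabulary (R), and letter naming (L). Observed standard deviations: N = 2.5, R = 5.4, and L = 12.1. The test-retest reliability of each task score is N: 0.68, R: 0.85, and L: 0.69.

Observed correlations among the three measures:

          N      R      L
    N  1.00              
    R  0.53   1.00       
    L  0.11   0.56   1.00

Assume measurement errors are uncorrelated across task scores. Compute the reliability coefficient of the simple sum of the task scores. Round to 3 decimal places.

Var(N+R+L) = 2.5² + 5.4² + 12.1² + 2·[2.5·5.4·0.53 + 2.5·12.1·0.11 + 5.4·12.1·0.56] = 181.82 + 94.1458 = 275.966.
Under uncorrelated errors the observed covariances equal the true-score covariances, so only the own-variance terms attenuate.
True-score variance = [2.5²·0.68 + 5.4²·0.85 + 12.1²·0.69] + 94.1458 = 130.059 + 94.1458 = 224.205.
Reliability = 224.205 / 275.966 = 0.812.

0.812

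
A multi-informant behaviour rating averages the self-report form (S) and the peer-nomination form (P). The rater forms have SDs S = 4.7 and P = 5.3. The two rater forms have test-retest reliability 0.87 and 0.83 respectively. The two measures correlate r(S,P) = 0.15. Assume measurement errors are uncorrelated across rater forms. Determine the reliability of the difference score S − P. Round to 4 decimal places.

Var(S−P) = 4.7² + 5.3² − 2·4.7·5.3·0.15 = 50.18 − 7.473 = 42.707.
Under uncorrelated errors the observed covariances equal the true-score covariances, so only the own-variance terms attenuate.
True-score variance = [4.7²·0.87 + 5.3²·0.83] − 7.473 = 42.533 − 7.473 = 35.06.
Reliability = 35.06 / 42.707 = 0.8209.

0.8209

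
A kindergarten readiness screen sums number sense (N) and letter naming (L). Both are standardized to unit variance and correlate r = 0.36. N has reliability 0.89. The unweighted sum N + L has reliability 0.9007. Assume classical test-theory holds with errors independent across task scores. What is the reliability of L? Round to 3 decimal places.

0.840

Var(N+L) = 2 + 2·0.36 = 2.720.
True-score variance = ρ_N + ρ_L + 2·0.36, so 0.9007 = (0.89 + ρ_L + 0.72) / 2.720.
ρ_L = 0.9007·2.720 − 0.89 − 0.72 = 0.840.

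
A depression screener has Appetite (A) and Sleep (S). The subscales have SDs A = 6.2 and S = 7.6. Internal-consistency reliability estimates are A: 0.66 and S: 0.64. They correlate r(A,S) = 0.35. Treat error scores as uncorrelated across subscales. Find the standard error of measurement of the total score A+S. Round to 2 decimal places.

Var(total) = 96.2 + 32.984 = 129.184.
True-score variance = 62.3368 + 32.984 = 95.3208, so reliability = 0.7379.
Error variance = 129.184 − 95.3208 = 33.8632; SEM = √33.8632 = 5.82.

5.82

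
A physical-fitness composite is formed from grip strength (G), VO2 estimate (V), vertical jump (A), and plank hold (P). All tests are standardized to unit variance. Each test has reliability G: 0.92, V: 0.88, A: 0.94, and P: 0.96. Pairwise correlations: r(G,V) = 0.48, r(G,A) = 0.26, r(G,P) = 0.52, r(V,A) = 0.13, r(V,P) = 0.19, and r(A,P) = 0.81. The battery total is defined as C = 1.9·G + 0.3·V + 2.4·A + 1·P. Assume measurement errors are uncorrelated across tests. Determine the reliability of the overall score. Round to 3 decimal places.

Var(C) = 1.9² + 0.3² + 2.4² + 1 + 2·[0.57·0.48 + 4.56·0.26 + 1.9·0.52 + 0.72·0.13 + 0.3·0.19 + 2.4·0.81] = 10.46 + 9.0836 = 19.5436.
Under uncorrelated errors the observed covariances equal the true-score covariances, so only the own-variance terms attenuate.
True-score variance = [1.9²·0.92 + 0.3²·0.88 + 2.4²·0.94 + 0.96] + 9.0836 = 9.7748 + 9.0836 = 18.8584.
Reliability = 18.8584 / 19.5436 = 0.965.

0.965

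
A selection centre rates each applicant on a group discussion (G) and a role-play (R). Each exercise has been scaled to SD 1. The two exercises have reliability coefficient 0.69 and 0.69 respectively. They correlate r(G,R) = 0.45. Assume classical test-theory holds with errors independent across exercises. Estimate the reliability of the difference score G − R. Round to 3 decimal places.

Var(G−R) = 1 + 1 − 2·0.45 = 2 − 0.9 = 1.1.
Under uncorrelated errors the observed covariances equal the true-score covariances, so only the own-variance terms attenuate.
True-score variance = [0.69 + 0.69] − 0.9 = 1.38 − 0.9 = 0.48.
Reliability = 0.48 / 1.1 = 0.436.

0.436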